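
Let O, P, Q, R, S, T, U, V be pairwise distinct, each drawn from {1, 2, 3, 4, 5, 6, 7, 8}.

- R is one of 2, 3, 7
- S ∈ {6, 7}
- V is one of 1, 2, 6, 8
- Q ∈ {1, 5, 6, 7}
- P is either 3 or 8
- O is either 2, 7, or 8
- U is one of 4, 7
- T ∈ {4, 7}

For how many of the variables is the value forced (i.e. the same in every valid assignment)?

Among the 8 variables, 5 fits only Q (and all 8 values in {1, 2, 3, 4, 5, 6, 7, 8} must be used), so Q = 5.
Among the 7 still-open variables, 1 fits only V (and all 7 values in {1, 2, 3, 4, 6, 7, 8} must be used), so V = 1.
Among the 6 still-open variables, 6 fits only S (and all 6 values in {2, 3, 4, 6, 7, 8} must be used), so S = 6.
T and U share exactly the 2 values {4, 7}; by pigeonhole those values go to them, so strike 4, 7 from O, R.
Determined: Q=5, S=6, V=1. The other variables each still have more than one consistent value. That makes 3.

3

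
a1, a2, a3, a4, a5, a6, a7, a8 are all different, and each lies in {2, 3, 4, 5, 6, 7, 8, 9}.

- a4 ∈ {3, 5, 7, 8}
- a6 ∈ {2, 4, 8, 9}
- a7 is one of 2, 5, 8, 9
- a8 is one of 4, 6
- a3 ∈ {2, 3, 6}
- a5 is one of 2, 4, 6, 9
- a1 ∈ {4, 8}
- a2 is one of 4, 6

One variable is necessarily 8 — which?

a1

The 8 variables draw from only 8 values {2, 3, 4, 5, 6, 7, 8, 9}, so each is used; only a4 can be 7, hence a4 = 7.
Among the 7 still-open variables, 3 fits only a3 (and all 7 values in {2, 3, 4, 5, 6, 8, 9} must be used), so a3 = 3.
The 6 still-open variables draw from only 6 values {2, 4, 5, 6, 8, 9}, so each is used; only a7 can be 5, hence a7 = 5.
The 2 variables a2 and a8 are confined to {4, 6}, which locks those values in; drop them from a1, a5, a6.
So 8 goes to a1.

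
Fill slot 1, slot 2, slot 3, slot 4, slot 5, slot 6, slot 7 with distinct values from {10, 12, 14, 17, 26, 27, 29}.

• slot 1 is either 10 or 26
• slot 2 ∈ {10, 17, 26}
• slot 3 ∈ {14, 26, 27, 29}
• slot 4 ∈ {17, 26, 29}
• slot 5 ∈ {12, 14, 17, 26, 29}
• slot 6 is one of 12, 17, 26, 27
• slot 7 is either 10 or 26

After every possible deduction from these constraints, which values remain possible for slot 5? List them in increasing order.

slot 1 and slot 7 between them cover only {10, 26} — a naked pair. Remove those values from slot 2, slot 3, slot 4, slot 5, slot 6.
slot 2 must be 17 (only option left). Eliminate 17 elsewhere: slot 4, slot 5, slot 6.
That leaves slot 4 = 29. Remove 29 from slot 3, slot 5.
No further eliminations apply; slot 5 can still be any of 12, 14.

12, 14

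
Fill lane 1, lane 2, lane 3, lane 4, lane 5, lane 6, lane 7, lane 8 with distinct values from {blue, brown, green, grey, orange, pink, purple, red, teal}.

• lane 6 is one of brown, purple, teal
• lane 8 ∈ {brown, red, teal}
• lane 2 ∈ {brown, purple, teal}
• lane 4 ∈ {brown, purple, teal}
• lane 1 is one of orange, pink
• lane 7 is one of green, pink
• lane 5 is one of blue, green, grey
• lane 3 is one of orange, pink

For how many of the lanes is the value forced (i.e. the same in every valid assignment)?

2

lane 1 and lane 3 share exactly the 2 values {orange, pink}; by pigeonhole those values go to them, so strike orange, pink from lane 7.
lane 7 has just one choice, so lane 7 = green. So lane 5 can't be green.
lane 2, lane 4, lane 6 between them cover only {brown, purple, teal} — a naked triple. Remove those values from lane 8.
lane 8 must be red (only option left).
Determined: lane 7=green, lane 8=red. The other lanes each still have more than one consistent value. That makes 2.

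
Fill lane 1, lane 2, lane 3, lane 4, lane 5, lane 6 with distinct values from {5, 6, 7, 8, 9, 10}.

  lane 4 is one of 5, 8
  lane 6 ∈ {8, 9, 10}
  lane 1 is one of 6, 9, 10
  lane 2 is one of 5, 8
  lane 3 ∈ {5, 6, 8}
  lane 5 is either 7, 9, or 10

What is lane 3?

6

The 6 variables draw from only 6 values {5, 6, 7, 8, 9, 10}, so each is used; only lane 5 can be 7, hence lane 5 = 7.
The 2 variables lane 2 and lane 4 are confined to {5, 8}, which locks those values in; drop them from lane 3, lane 6.
So lane 3 = 6.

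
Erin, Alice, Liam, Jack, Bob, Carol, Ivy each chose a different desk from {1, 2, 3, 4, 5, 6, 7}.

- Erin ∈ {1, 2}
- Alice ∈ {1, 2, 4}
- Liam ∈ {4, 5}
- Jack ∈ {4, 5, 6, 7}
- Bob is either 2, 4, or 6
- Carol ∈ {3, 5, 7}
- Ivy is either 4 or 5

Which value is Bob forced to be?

The 7 variables together cover exactly {1, 2, 3, 4, 5, 6, 7} — 7 values for 7 variables — and 3 appears only in Carol's list, so Carol = 3.
Among the 6 still-open variables, 7 fits only Jack (and all 6 values in {1, 2, 4, 5, 6, 7} must be used), so Jack = 7.
The 5 still-open variables together cover exactly {1, 2, 4, 5, 6} — 5 values for 5 variables — and 6 appears only in Bob's list, so Bob = 6.

6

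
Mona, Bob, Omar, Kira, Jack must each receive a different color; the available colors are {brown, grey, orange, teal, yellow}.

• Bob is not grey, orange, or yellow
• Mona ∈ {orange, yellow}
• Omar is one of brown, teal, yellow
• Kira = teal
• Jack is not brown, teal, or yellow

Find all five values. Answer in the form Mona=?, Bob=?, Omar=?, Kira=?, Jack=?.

Kira's domain is down to {teal}, so Kira = teal. Remove teal from Bob, Omar.
Bob must be brown (only option left). Remove brown from Omar.
Omar has just one choice, so Omar = yellow. Remove yellow from Mona.
That leaves Mona = orange. Strike orange from Jack.
Jack's domain is down to {grey}, so Jack = grey.

Mona=orange, Bob=brown, Omar=yellow, Kira=teal, Jack=grey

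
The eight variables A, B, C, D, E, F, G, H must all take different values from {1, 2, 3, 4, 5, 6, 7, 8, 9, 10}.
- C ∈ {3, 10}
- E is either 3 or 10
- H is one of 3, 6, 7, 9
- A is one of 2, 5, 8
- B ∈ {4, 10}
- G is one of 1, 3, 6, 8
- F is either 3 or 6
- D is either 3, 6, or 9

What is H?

7

C and E between them cover only {3, 10} — a naked pair. Remove those values from B, D, F, G, H.
B must be 4 (only option left).
F must be 6 (only option left). Remove 6 from D, G, H.
D must be 9 (only option left). Strike 9 from H.
So H = 7.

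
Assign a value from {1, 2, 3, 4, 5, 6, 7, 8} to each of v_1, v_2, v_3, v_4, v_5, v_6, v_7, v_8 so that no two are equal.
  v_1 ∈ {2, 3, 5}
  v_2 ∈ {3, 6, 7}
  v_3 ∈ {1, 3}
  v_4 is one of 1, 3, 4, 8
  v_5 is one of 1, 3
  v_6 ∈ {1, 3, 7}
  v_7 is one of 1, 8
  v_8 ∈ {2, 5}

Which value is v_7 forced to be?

Among the 8 variables, 4 fits only v_4 (and all 8 values in {1, 2, 3, 4, 5, 6, 7, 8} must be used), so v_4 = 4.
The 7 still-open variables draw from only 7 values {1, 2, 3, 5, 6, 7, 8}, so each is used; only v_2 can be 6, hence v_2 = 6.
The 6 still-open variables together cover exactly {1, 2, 3, 5, 7, 8} — 6 values for 6 variables — and 7 appears only in v_6's list, so v_6 = 7.
Among the 5 still-open variables, 8 fits only v_7 (and all 5 values in {1, 2, 3, 5, 8} must be used), so v_7 = 8.

8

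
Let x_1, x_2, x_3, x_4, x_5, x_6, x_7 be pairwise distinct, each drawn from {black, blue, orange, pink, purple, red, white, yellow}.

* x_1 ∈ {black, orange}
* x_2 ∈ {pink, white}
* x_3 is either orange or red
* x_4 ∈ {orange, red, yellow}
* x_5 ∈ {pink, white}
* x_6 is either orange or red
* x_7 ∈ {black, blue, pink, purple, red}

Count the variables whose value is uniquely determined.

2

x_2 and x_5 share exactly the 2 values {pink, white}; by pigeonhole those values go to them, so strike pink, white from x_7.
x_3 and x_6 between them cover only {orange, red} — a naked pair. Remove those values from x_1, x_4, x_7.
x_1 must be black (only option left). Eliminate black elsewhere: x_7.
x_4 must be yellow (only option left).
Determined: x_1=black, x_4=yellow. The other variables each still have more than one consistent value. That makes 2.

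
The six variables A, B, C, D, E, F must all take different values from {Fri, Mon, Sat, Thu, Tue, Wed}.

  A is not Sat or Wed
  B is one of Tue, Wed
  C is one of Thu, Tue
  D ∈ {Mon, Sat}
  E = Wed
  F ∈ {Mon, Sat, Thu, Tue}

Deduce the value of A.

E must be Wed (only option left). Strike Wed from B.
That leaves B = Tue. Strike Tue from A, C, F.
C's domain is down to {Thu}, so C = Thu. Eliminate Thu elsewhere: A, F.
The 3 still-open variables together cover exactly {Fri, Mon, Sat} — 3 values for 3 variables — and Fri appears only in A's list, so A = Fri.

Fri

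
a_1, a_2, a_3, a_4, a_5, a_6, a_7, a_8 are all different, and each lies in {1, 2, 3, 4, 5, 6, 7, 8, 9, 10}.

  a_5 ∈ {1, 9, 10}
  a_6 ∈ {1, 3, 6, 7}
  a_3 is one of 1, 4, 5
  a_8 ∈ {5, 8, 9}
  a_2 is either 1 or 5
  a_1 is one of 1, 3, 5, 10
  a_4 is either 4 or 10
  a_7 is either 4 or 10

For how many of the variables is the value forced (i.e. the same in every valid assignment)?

a_4 and a_7 share exactly the 2 values {4, 10}; by pigeonhole those values go to them, so strike 4, 10 from a_1, a_3, a_5.
a_2 and a_3 share exactly the 2 values {1, 5}; by pigeonhole those values go to them, so strike 1, 5 from a_1, a_5, a_6, a_8.
a_1 must be 3 (only option left). Remove 3 from a_6.
a_5 must be 9 (only option left). Strike 9 from a_8.
a_8's domain is down to {8}, so a_8 = 8.
Determined: a_1=3, a_5=9, a_8=8. The other variables each still have more than one consistent value. That makes 3.

3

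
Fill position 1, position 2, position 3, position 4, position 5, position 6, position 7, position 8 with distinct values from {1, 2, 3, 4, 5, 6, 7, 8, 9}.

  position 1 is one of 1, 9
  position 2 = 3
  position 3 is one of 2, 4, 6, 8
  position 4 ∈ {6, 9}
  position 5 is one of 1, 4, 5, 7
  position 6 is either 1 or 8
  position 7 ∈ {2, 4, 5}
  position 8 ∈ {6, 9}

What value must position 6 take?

position 2 has just one choice, so position 2 = 3.
position 4 and position 8 between them cover only {6, 9} — a naked pair. Remove those values from position 1, position 3.
position 1's domain is down to {1}, so position 1 = 1. Remove 1 from position 5, position 6.
So position 6 = 8.

8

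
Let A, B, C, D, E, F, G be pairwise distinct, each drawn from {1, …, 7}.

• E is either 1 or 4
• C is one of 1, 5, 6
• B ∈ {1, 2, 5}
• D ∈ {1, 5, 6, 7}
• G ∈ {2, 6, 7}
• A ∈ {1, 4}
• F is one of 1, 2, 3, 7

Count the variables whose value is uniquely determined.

The 7 variables together cover exactly {1, 2, 3, 4, 5, 6, 7} — 7 values for 7 variables — and 3 appears only in F's list, so F = 3.
A and E share exactly the 2 values {1, 4}; by pigeonhole those values go to them, so strike 1, 4 from B, C, D.
Determined: F=3. The other variables each still have more than one consistent value. That makes 1.

1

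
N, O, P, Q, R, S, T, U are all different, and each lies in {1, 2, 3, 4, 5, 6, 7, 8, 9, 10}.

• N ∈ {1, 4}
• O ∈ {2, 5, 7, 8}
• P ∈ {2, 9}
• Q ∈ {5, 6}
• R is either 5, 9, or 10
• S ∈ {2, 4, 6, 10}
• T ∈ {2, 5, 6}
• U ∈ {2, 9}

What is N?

P and U between them cover only {2, 9} — a naked pair. Remove those values from O, R, S, T.
The 2 variables Q and T are confined to {5, 6}, which locks those values in; drop them from O, R, S.
R's domain is down to {10}, so R = 10. Remove 10 from S.
S must be 4 (only option left). So N can't be 4.
So N = 1.

1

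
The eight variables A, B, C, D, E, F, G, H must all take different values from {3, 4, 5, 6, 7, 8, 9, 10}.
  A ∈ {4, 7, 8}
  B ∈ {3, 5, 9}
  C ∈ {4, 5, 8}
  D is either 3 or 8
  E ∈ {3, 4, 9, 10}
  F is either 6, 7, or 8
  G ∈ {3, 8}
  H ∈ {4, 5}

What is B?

9

The 8 variables draw from only 8 values {3, 4, 5, 6, 7, 8, 9, 10}, so each is used; only F can be 6, hence F = 6.
Among the 7 still-open variables, 7 fits only A (and all 7 values in {3, 4, 5, 7, 8, 9, 10} must be used), so A = 7.
The 6 still-open variables draw from only 6 values {3, 4, 5, 8, 9, 10}, so each is used; only E can be 10, hence E = 10.
The 5 still-open variables together cover exactly {3, 4, 5, 8, 9} — 5 values for 5 variables — and 9 appears only in B's list, so B = 9.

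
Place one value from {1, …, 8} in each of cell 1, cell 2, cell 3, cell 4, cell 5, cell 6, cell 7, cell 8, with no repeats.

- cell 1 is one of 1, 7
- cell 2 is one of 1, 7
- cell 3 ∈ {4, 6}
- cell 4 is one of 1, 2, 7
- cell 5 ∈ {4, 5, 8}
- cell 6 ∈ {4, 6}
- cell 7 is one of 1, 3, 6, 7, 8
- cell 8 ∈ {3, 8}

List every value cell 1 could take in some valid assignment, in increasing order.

1, 7

Among the 8 variables, 2 fits only cell 4 (and all 8 values in {1, 2, 3, 4, 5, 6, 7, 8} must be used), so cell 4 = 2.
The 7 still-open variables draw from only 7 values {1, 3, 4, 5, 6, 7, 8}, so each is used; only cell 5 can be 5, hence cell 5 = 5.
The 2 variables cell 1 and cell 2 are confined to {1, 7}, which locks those values in; drop them from cell 7.
cell 3 and cell 6 between them cover only {4, 6} — a naked pair. Remove those values from cell 7.
No further eliminations apply; cell 1 can still be any of 1, 7.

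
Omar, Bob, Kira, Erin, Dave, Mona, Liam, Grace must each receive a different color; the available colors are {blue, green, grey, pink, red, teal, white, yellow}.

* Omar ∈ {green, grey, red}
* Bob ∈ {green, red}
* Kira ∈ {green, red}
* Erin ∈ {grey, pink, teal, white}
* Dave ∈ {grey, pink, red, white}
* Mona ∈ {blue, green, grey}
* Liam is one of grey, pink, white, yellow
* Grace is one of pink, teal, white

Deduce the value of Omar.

grey

The 8 variables draw from only 8 values {blue, green, grey, pink, red, teal, white, yellow}, so each is used; only Mona can be blue, hence Mona = blue.
Among the 7 still-open variables, yellow fits only Liam (and all 7 values in {green, grey, pink, red, teal, white, yellow} must be used), so Liam = yellow.
Bob and Kira share exactly the 2 values {green, red}; by pigeonhole those values go to them, so strike green, red from Omar, Dave.
So Omar = grey.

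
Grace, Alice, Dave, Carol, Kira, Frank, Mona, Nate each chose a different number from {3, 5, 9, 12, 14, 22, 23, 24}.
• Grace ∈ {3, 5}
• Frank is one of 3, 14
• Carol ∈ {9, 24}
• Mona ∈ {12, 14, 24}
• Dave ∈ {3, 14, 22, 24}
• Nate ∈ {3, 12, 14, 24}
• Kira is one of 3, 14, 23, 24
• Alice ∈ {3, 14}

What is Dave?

22

The 8 variables together cover exactly {3, 5, 9, 12, 14, 22, 23, 24} — 8 values for 8 variables — and 5 appears only in Grace's list, so Grace = 5.
The 7 still-open variables together cover exactly {3, 9, 12, 14, 22, 23, 24} — 7 values for 7 variables — and 9 appears only in Carol's list, so Carol = 9.
The 6 still-open variables draw from only 6 values {3, 12, 14, 22, 23, 24}, so each is used; only Dave can be 22, hence Dave = 22.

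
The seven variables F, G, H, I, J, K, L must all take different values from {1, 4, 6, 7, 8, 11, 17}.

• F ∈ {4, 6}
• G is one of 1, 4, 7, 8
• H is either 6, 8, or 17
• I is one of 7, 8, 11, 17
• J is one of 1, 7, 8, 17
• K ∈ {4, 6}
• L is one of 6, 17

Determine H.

8

The 7 variables draw from only 7 values {1, 4, 6, 7, 8, 11, 17}, so each is used; only I can be 11, hence I = 11.
F and K between them cover only {4, 6} — a naked pair. Remove those values from G, H, L.
L's domain is down to {17}, so L = 17. Remove 17 from H, J.
So H = 8.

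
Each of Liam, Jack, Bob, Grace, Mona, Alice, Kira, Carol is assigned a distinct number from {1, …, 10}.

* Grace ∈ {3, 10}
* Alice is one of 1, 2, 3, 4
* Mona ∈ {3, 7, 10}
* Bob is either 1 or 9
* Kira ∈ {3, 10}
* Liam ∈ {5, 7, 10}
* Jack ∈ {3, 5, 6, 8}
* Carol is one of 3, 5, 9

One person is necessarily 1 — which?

Grace and Kira share exactly the 2 values {3, 10}; by pigeonhole those values go to them, so strike 3, 10 from Liam, Jack, Mona, Alice, Carol.
Mona has just one choice, so Mona = 7. Remove 7 from Liam.
Liam must be 5 (only option left). Remove 5 from Jack, Carol.
Carol must be 9 (only option left). Remove 9 from Bob.
So 1 goes to Bob.

Bob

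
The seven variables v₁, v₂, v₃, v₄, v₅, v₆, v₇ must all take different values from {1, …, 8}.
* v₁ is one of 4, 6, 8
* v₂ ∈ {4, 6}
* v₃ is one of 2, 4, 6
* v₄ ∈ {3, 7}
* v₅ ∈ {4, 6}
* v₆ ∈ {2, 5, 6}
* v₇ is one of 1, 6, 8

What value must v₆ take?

v₂ and v₅ share exactly the 2 values {4, 6}; by pigeonhole those values go to them, so strike 4, 6 from v₁, v₃, v₆, v₇.
v₁ must be 8 (only option left). Strike 8 from v₇.
v₃'s domain is down to {2}, so v₃ = 2. Strike 2 from v₆.
So v₆ = 5.

5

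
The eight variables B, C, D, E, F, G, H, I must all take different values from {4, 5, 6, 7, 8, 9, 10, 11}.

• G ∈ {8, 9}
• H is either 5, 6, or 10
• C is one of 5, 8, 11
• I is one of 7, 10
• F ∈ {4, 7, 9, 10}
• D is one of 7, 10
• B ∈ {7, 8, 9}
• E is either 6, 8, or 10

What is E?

The 8 variables together cover exactly {4, 5, 6, 7, 8, 9, 10, 11} — 8 values for 8 variables — and 4 appears only in F's list, so F = 4.
Among the 7 still-open variables, 11 fits only C (and all 7 values in {5, 6, 7, 8, 9, 10, 11} must be used), so C = 11.
The 6 still-open variables draw from only 6 values {5, 6, 7, 8, 9, 10}, so each is used; only H can be 5, hence H = 5.
The 5 still-open variables together cover exactly {6, 7, 8, 9, 10} — 5 values for 5 variables — and 6 appears only in E's list, so E = 6.

6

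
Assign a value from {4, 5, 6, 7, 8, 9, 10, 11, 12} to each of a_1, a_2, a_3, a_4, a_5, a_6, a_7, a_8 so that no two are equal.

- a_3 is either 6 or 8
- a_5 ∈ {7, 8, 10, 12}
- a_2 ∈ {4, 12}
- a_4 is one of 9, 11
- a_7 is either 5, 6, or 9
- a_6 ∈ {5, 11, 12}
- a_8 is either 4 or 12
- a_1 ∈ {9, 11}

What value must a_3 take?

8

a_1 and a_4 share exactly the 2 values {9, 11}; by pigeonhole those values go to them, so strike 9, 11 from a_6, a_7.
a_2 and a_8 between them cover only {4, 12} — a naked pair. Remove those values from a_5, a_6.
a_6 must be 5 (only option left). Strike 5 from a_7.
That leaves a_7 = 6. Remove 6 from a_3.
So a_3 = 8.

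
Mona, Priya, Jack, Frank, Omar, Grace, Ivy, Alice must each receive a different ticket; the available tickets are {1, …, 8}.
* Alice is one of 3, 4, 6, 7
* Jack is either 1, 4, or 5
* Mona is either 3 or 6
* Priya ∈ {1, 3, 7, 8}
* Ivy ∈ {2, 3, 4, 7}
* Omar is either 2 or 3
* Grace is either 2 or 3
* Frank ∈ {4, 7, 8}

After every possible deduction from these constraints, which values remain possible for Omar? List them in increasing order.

Among the 8 variables, 5 fits only Jack (and all 8 values in {1, 2, 3, 4, 5, 6, 7, 8} must be used), so Jack = 5.
The 7 still-open variables together cover exactly {1, 2, 3, 4, 6, 7, 8} — 7 values for 7 variables — and 1 appears only in Priya's list, so Priya = 1.
The 6 still-open variables draw from only 6 values {2, 3, 4, 6, 7, 8}, so each is used; only Frank can be 8, hence Frank = 8.
The 2 variables Omar and Grace are confined to {2, 3}, which locks those values in; drop them from Mona, Ivy, Alice.
Mona has just one choice, so Mona = 6. So Alice can't be 6.
No further eliminations apply; Omar can still be any of 2, 3.

2, 3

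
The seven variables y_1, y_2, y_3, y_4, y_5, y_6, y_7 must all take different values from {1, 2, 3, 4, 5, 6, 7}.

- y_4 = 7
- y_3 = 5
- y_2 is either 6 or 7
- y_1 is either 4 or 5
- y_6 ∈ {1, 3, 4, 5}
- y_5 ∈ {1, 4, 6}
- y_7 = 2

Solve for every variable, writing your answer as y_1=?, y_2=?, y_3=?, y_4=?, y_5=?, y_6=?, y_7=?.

y_1=4, y_2=6, y_3=5, y_4=7, y_5=1, y_6=3, y_7=2

y_3's domain is down to {5}, so y_3 = 5. Strike 5 from y_1, y_6.
That leaves y_4 = 7. Strike 7 from y_2.
That leaves y_7 = 2.
That leaves y_1 = 4. So y_5, y_6 can't be 4.
That leaves y_2 = 6. Remove 6 from y_5.
y_5 has just one choice, so y_5 = 1. Eliminate 1 elsewhere: y_6.
That leaves y_6 = 3.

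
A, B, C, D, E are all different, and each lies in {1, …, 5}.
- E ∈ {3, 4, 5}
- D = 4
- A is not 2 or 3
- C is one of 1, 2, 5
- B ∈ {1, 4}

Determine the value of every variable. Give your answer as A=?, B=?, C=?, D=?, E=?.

A=5, B=1, C=2, D=4, E=3

D's domain is down to {4}, so D = 4. So A, B, E can't be 4.
B has just one choice, so B = 1. Strike 1 from A, C.
A must be 5 (only option left). So C, E can't be 5.
That leaves C = 2.
E's domain is down to {3}, so E = 3.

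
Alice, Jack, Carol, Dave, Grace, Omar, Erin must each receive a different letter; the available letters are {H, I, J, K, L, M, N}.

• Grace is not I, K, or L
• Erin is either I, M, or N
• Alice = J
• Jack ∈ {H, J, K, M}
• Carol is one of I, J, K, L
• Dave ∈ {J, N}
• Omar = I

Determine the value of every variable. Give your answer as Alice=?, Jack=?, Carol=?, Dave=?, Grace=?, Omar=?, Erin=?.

Alice must be J (only option left). Eliminate J elsewhere: Jack, Carol, Dave, Grace.
Dave's domain is down to {N}, so Dave = N. Strike N from Grace, Erin.
Omar must be I (only option left). So Carol, Erin can't be I.
Erin must be M (only option left). Strike M from Jack, Grace.
Grace's domain is down to {H}, so Grace = H. Strike H from Jack.
That leaves Jack = K. Strike K from Carol.
Carol has just one choice, so Carol = L.

Alice=J, Jack=K, Carol=L, Dave=N, Grace=H, Omar=I, Erin=M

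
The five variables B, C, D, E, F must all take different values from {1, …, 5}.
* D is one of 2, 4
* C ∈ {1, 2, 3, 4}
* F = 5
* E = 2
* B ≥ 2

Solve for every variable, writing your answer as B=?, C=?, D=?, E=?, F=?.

E has just one choice, so E = 2. So B, C, D can't be 2.
F has just one choice, so F = 5. Remove 5 from B.
D must be 4 (only option left). Eliminate 4 elsewhere: B, C.
That leaves B = 3. Strike 3 from C.
C has just one choice, so C = 1.

B=3, C=1, D=4, E=2, F=5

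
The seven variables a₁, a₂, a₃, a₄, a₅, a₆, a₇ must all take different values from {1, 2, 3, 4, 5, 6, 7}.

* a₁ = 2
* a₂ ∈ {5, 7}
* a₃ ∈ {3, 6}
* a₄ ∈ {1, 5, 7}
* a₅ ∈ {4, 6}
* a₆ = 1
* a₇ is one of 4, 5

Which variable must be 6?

a₅

a₁'s domain is down to {2}, so a₁ = 2.
That leaves a₆ = 1. So a₄ can't be 1.
The 5 still-open variables draw from only 5 values {3, 4, 5, 6, 7}, so each is used; only a₃ can be 3, hence a₃ = 3.
The 4 still-open variables draw from only 4 values {4, 5, 6, 7}, so each is used; only a₅ can be 6, hence a₅ = 6.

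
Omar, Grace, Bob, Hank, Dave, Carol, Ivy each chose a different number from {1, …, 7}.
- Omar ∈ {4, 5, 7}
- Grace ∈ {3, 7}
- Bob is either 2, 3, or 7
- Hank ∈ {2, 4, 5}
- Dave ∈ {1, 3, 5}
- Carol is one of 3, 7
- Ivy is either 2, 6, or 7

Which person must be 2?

Bob

The 7 variables together cover exactly {1, 2, 3, 4, 5, 6, 7} — 7 values for 7 variables — and 1 appears only in Dave's list, so Dave = 1.
The 6 still-open variables together cover exactly {2, 3, 4, 5, 6, 7} — 6 values for 6 variables — and 6 appears only in Ivy's list, so Ivy = 6.
Grace and Carol share exactly the 2 values {3, 7}; by pigeonhole those values go to them, so strike 3, 7 from Omar, Bob.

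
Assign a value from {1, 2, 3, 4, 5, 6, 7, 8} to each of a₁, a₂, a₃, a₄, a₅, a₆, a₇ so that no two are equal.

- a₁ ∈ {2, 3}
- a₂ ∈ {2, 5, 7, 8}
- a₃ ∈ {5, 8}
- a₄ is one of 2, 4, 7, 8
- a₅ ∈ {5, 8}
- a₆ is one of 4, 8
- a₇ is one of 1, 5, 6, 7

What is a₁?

3

a₃ and a₅ between them cover only {5, 8} — a naked pair. Remove those values from a₂, a₄, a₆, a₇.
a₆'s domain is down to {4}, so a₆ = 4. So a₄ can't be 4.
a₂ and a₄ between them cover only {2, 7} — a naked pair. Remove those values from a₁, a₇.
So a₁ = 3.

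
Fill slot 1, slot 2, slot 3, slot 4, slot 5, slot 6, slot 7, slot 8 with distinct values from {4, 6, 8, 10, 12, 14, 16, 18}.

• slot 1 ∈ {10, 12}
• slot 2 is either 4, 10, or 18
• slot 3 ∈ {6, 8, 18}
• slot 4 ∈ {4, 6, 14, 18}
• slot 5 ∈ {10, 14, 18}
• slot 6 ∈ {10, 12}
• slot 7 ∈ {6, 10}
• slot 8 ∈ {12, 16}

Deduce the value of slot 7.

Among the 8 variables, 8 fits only slot 3 (and all 8 values in {4, 6, 8, 10, 12, 14, 16, 18} must be used), so slot 3 = 8.
The 7 still-open variables draw from only 7 values {4, 6, 10, 12, 14, 16, 18}, so each is used; only slot 8 can be 16, hence slot 8 = 16.
slot 1 and slot 6 between them cover only {10, 12} — a naked pair. Remove those values from slot 2, slot 5, slot 7.
So slot 7 = 6.

6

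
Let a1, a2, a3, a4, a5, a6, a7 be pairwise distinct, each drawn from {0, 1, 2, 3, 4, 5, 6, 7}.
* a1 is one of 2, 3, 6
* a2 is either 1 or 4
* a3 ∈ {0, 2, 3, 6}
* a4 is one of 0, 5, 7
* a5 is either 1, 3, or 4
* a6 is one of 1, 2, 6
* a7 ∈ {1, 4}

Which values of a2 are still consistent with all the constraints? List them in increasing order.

The 2 variables a2 and a7 are confined to {1, 4}, which locks those values in; drop them from a5, a6.
a5 has just one choice, so a5 = 3. Eliminate 3 elsewhere: a1, a3.
a1 and a6 between them cover only {2, 6} — a naked pair. Remove those values from a3.
That leaves a3 = 0. Eliminate 0 elsewhere: a4.
No further eliminations apply; a2 can still be any of 1, 4.

1, 4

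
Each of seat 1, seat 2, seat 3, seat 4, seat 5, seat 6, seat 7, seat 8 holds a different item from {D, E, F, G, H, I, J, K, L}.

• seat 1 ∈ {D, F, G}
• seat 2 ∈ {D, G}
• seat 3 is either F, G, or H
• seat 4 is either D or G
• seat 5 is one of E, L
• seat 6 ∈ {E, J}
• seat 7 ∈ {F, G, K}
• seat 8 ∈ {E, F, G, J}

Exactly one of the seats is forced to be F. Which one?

seat 1

The 8 variables together cover exactly {D, E, F, G, H, J, K, L} — 8 values for 8 variables — and H appears only in seat 3's list, so seat 3 = H.
Among the 7 still-open variables, K fits only seat 7 (and all 7 values in {D, E, F, G, J, K, L} must be used), so seat 7 = K.
The 6 still-open variables draw from only 6 values {D, E, F, G, J, L}, so each is used; only seat 5 can be L, hence seat 5 = L.
seat 2 and seat 4 share exactly the 2 values {D, G}; by pigeonhole those values go to them, so strike D, G from seat 1, seat 8.
So F goes to seat 1.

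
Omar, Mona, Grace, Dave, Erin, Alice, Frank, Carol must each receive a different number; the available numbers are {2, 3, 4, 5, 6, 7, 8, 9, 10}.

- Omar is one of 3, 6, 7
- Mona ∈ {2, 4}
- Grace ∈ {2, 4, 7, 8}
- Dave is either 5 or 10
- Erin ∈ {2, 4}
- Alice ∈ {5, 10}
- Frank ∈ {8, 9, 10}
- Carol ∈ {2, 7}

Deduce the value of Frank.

9

Mona and Erin between them cover only {2, 4} — a naked pair. Remove those values from Grace, Carol.
That leaves Carol = 7. Eliminate 7 elsewhere: Omar, Grace.
Grace must be 8 (only option left). So Frank can't be 8.
The 2 variables Dave and Alice are confined to {5, 10}, which locks those values in; drop them from Frank.
So Frank = 9.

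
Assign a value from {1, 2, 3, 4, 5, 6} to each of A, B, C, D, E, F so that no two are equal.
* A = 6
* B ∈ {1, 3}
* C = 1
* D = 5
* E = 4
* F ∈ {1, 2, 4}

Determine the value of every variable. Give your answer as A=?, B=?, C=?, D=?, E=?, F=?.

A=6, B=3, C=1, D=5, E=4, F=2

A must be 6 (only option left).
That leaves C = 1. Strike 1 from B, F.
That leaves D = 5.
That leaves E = 4. Strike 4 from F.
F has just one choice, so F = 2.
B has just one choice, so B = 3.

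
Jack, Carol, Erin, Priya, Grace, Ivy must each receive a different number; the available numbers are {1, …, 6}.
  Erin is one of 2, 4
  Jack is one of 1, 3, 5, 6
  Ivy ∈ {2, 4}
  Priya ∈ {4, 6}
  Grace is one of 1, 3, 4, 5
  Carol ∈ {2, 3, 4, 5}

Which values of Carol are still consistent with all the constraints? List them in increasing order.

Erin and Ivy share exactly the 2 values {2, 4}; by pigeonhole those values go to them, so strike 2, 4 from Carol, Priya, Grace.
Priya's domain is down to {6}, so Priya = 6. So Jack can't be 6.
No further eliminations apply; Carol can still be any of 3, 5.

3, 5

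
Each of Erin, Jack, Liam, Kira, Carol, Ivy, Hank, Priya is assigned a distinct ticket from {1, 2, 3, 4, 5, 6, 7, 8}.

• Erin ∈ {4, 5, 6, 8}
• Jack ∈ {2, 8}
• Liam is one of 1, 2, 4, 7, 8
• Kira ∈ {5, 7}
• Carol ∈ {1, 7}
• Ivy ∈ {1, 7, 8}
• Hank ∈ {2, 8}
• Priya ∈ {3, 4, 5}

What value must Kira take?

Among the 8 variables, 3 fits only Priya (and all 8 values in {1, 2, 3, 4, 5, 6, 7, 8} must be used), so Priya = 3.
The 7 still-open variables draw from only 7 values {1, 2, 4, 5, 6, 7, 8}, so each is used; only Erin can be 6, hence Erin = 6.
Among the 6 still-open variables, 4 fits only Liam (and all 6 values in {1, 2, 4, 5, 7, 8} must be used), so Liam = 4.
The 5 still-open variables together cover exactly {1, 2, 5, 7, 8} — 5 values for 5 variables — and 5 appears only in Kira's list, so Kira = 5.

5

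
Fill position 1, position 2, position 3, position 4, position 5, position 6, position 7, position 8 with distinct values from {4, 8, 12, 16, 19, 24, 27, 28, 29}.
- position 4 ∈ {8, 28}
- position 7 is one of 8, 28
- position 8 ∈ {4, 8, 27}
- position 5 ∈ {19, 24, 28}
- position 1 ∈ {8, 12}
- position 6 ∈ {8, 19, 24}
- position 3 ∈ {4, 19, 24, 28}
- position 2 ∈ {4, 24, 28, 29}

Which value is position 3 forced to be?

The 8 variables draw from only 8 values {4, 8, 12, 19, 24, 27, 28, 29}, so each is used; only position 1 can be 12, hence position 1 = 12.
The 7 still-open variables together cover exactly {4, 8, 19, 24, 27, 28, 29} — 7 values for 7 variables — and 27 appears only in position 8's list, so position 8 = 27.
The 6 still-open variables draw from only 6 values {4, 8, 19, 24, 28, 29}, so each is used; only position 2 can be 29, hence position 2 = 29.
Among the 5 still-open variables, 4 fits only position 3 (and all 5 values in {4, 8, 19, 24, 28} must be used), so position 3 = 4.

4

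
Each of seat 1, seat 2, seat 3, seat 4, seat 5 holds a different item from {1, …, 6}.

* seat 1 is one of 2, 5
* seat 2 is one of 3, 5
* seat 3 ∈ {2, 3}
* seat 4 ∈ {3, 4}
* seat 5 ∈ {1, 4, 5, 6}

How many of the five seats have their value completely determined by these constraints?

1

The 3 variables seat 1, seat 2, seat 3 are confined to {2, 3, 5}, which locks those values in; drop them from seat 4, seat 5.
seat 4's domain is down to {4}, so seat 4 = 4. Remove 4 from seat 5.
Determined: seat 4=4. The other seats each still have more than one consistent value. That makes 1.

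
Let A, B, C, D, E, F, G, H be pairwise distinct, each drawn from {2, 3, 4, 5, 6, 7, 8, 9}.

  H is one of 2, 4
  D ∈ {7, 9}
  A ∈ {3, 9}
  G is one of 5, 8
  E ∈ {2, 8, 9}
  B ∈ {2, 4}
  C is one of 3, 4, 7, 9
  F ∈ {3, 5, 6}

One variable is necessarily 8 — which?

E

The 8 variables together cover exactly {2, 3, 4, 5, 6, 7, 8, 9} — 8 values for 8 variables — and 6 appears only in F's list, so F = 6.
The 7 still-open variables draw from only 7 values {2, 3, 4, 5, 7, 8, 9}, so each is used; only G can be 5, hence G = 5.
The 6 still-open variables together cover exactly {2, 3, 4, 7, 8, 9} — 6 values for 6 variables — and 8 appears only in E's list, so E = 8.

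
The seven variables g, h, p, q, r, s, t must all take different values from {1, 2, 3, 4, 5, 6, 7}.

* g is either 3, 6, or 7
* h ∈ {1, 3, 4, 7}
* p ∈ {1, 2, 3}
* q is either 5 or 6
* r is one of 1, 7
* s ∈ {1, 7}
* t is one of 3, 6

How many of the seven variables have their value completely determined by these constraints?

3

The 7 variables together cover exactly {1, 2, 3, 4, 5, 6, 7} — 7 values for 7 variables — and 2 appears only in p's list, so p = 2.
The 6 still-open variables draw from only 6 values {1, 3, 4, 5, 6, 7}, so each is used; only h can be 4, hence h = 4.
The 5 still-open variables draw from only 5 values {1, 3, 5, 6, 7}, so each is used; only q can be 5, hence q = 5.
r and s share exactly the 2 values {1, 7}; by pigeonhole those values go to them, so strike 1, 7 from g.
Determined: h=4, p=2, q=5. The other variables each still have more than one consistent value. That makes 3.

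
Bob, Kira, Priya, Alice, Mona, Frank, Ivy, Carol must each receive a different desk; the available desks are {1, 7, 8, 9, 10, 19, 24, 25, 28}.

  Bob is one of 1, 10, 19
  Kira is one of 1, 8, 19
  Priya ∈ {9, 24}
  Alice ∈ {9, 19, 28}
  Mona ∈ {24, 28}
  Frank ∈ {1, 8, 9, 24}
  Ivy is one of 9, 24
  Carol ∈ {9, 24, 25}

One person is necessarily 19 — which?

Among the 8 variables, 10 fits only Bob (and all 8 values in {1, 8, 9, 10, 19, 24, 25, 28} must be used), so Bob = 10.
The 7 still-open variables together cover exactly {1, 8, 9, 19, 24, 25, 28} — 7 values for 7 variables — and 25 appears only in Carol's list, so Carol = 25.
The 2 variables Priya and Ivy are confined to {9, 24}, which locks those values in; drop them from Alice, Mona, Frank.
Mona has just one choice, so Mona = 28. Eliminate 28 elsewhere: Alice.
So 19 goes to Alice.

Alice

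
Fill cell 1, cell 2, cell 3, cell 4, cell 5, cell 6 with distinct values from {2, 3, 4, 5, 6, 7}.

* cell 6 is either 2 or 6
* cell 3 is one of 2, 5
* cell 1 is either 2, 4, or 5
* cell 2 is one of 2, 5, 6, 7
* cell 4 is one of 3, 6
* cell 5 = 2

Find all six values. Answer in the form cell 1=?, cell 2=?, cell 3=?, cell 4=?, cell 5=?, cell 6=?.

cell 5 must be 2 (only option left). Eliminate 2 elsewhere: cell 1, cell 2, cell 3, cell 6.
That leaves cell 6 = 6. So cell 2, cell 4 can't be 6.
cell 3 has just one choice, so cell 3 = 5. Remove 5 from cell 1, cell 2.
cell 4's domain is down to {3}, so cell 4 = 3.
cell 1's domain is down to {4}, so cell 1 = 4.
cell 2 must be 7 (only option left).

cell 1=4, cell 2=7, cell 3=5, cell 4=3, cell 5=2, cell 6=6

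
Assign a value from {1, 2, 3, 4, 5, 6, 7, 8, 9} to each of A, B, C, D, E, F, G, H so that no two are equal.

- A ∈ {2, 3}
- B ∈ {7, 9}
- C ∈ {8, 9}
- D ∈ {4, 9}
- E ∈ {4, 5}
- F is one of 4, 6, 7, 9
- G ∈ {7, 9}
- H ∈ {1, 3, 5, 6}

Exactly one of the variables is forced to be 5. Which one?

B and G between them cover only {7, 9} — a naked pair. Remove those values from C, D, F.
That leaves C = 8.
That leaves D = 4. Eliminate 4 elsewhere: E, F.
So 5 goes to E.

E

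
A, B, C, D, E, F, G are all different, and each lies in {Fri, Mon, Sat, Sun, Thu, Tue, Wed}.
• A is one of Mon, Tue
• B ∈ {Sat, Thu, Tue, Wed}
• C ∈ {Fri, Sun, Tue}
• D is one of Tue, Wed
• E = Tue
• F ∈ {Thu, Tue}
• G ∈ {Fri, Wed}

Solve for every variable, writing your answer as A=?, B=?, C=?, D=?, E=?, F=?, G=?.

A=Mon, B=Sat, C=Sun, D=Wed, E=Tue, F=Thu, G=Fri

E must be Tue (only option left). Eliminate Tue elsewhere: A, B, C, D, F.
F's domain is down to {Thu}, so F = Thu. Eliminate Thu elsewhere: B.
That leaves A = Mon.
D has just one choice, so D = Wed. Eliminate Wed elsewhere: B, G.
G has just one choice, so G = Fri. Eliminate Fri elsewhere: C.
B's domain is down to {Sat}, so B = Sat.
C's domain is down to {Sun}, so C = Sun.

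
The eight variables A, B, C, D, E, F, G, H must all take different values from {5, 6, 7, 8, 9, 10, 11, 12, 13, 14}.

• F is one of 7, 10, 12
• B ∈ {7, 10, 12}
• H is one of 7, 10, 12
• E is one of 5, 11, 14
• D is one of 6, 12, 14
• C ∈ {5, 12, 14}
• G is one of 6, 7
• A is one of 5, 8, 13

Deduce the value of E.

B, F, H share exactly the 3 values {7, 10, 12}; by pigeonhole those values go to them, so strike 7, 10, 12 from C, D, G.
That leaves G = 6. So D can't be 6.
D's domain is down to {14}, so D = 14. So C, E can't be 14.
That leaves C = 5. Strike 5 from A, E.
So E = 11.

11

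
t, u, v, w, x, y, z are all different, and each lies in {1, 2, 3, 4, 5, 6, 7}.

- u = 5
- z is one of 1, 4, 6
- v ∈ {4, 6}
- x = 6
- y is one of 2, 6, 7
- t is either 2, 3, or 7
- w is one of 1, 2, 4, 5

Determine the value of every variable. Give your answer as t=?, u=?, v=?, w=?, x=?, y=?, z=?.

u has just one choice, so u = 5. Remove 5 from w.
That leaves x = 6. Remove 6 from v, y, z.
v's domain is down to {4}, so v = 4. Remove 4 from w, z.
z must be 1 (only option left). Remove 1 from w.
That leaves w = 2. Eliminate 2 elsewhere: t, y.
That leaves y = 7. Eliminate 7 elsewhere: t.
That leaves t = 3.

t=3, u=5, v=4, w=2, x=6, y=7, z=1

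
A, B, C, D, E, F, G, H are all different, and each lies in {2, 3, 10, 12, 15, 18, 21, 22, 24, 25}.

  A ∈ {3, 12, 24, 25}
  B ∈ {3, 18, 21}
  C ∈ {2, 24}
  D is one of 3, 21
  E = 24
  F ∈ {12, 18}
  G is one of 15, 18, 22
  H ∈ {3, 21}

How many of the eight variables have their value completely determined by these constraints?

E must be 24 (only option left). So A, C can't be 24.
That leaves C = 2.
D and H share exactly the 2 values {3, 21}; by pigeonhole those values go to them, so strike 3, 21 from A, B.
B must be 18 (only option left). Remove 18 from F, G.
F has just one choice, so F = 12. So A can't be 12.
A's domain is down to {25}, so A = 25.
Determined: A=25, B=18, C=2, E=24, F=12. The other variables each still have more than one consistent value. That makes 5.

5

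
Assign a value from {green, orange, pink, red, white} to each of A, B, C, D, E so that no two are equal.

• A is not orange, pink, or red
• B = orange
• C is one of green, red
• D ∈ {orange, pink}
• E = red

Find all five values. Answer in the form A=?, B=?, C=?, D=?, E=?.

B has just one choice, so B = orange. Strike orange from D.
D has just one choice, so D = pink.
E has just one choice, so E = red. Strike red from C.
C must be green (only option left). So A can't be green.
A has just one choice, so A = white.

A=white, B=orange, C=green, D=pink, E=red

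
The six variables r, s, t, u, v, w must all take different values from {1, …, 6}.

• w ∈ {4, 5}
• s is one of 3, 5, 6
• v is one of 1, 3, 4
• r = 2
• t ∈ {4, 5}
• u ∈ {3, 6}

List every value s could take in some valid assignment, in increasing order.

3, 6

r has just one choice, so r = 2.
The 5 still-open variables together cover exactly {1, 3, 4, 5, 6} — 5 values for 5 variables — and 1 appears only in v's list, so v = 1.
t and w between them cover only {4, 5} — a naked pair. Remove those values from s.
No further eliminations apply; s can still be any of 3, 6.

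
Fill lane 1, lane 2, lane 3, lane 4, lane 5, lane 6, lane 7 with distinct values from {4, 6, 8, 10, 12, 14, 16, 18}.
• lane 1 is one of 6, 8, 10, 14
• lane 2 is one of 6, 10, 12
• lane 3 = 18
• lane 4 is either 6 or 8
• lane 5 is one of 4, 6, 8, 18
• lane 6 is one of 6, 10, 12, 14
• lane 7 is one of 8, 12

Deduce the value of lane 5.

4

lane 3's domain is down to {18}, so lane 3 = 18. So lane 5 can't be 18.
Among the 6 still-open variables, 4 fits only lane 5 (and all 6 values in {4, 6, 8, 10, 12, 14} must be used), so lane 5 = 4.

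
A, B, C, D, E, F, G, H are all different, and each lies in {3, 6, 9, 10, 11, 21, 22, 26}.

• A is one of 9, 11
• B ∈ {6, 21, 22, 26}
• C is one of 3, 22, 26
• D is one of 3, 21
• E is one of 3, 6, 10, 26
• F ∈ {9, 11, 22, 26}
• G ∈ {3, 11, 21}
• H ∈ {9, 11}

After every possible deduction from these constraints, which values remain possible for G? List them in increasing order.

The 8 variables draw from only 8 values {3, 6, 9, 10, 11, 21, 22, 26}, so each is used; only E can be 10, hence E = 10.
The 7 still-open variables draw from only 7 values {3, 6, 9, 11, 21, 22, 26}, so each is used; only B can be 6, hence B = 6.
A and H share exactly the 2 values {9, 11}; by pigeonhole those values go to them, so strike 9, 11 from F, G.
D and G between them cover only {3, 21} — a naked pair. Remove those values from C.
No further eliminations apply; G can still be any of 3, 21.

3, 21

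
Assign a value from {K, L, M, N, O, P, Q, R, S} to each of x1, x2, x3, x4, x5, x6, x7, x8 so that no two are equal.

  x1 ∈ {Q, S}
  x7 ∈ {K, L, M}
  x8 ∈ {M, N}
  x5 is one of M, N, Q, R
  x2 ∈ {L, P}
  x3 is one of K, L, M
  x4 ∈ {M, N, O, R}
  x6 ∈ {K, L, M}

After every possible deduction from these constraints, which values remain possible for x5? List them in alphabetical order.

The 3 variables x3, x6, x7 are confined to {K, L, M}, which locks those values in; drop them from x2, x4, x5, x8.
x2 must be P (only option left).
x8 has just one choice, so x8 = N. So x4, x5 can't be N.
No further eliminations apply; x5 can still be any of Q, R.

Q, R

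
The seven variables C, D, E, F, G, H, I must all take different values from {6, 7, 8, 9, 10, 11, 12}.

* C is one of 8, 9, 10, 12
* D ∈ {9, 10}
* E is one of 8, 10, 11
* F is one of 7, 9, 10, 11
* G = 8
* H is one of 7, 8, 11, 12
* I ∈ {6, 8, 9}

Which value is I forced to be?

G has just one choice, so G = 8. Eliminate 8 elsewhere: C, E, H, I.
Among the 6 still-open variables, 6 fits only I (and all 6 values in {6, 7, 9, 10, 11, 12} must be used), so I = 6.

6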